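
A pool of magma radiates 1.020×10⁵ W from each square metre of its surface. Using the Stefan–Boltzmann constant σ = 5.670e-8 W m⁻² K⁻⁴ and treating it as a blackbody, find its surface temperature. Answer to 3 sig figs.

T ≈ 1.16×10³ K

I = σT⁴, so T = (I/σ)^(1/4) = (1.020×10⁵/(5.670×10⁻⁸))^(1/4) = 1.16×10³ K.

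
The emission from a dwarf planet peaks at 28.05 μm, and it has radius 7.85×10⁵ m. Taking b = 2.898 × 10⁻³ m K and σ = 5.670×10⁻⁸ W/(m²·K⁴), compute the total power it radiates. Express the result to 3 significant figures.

Wien's law: T = b/λ_max = 2.898×10⁻³/2.805×10⁻⁵ = 103.316 K.
Surface area A = 4πR² = 4π(7.85×10⁵ m)² = 7.74371×10¹² m².
Then P = σAT⁴ = 5.670×10⁻⁸×7.74371×10¹²×(103.316)⁴ = 5.00×10¹³ W.

P ≈ 5.00×10¹³ W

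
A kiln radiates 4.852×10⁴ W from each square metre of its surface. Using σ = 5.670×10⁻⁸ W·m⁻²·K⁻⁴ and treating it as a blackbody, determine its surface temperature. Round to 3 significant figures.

T ≈ 962 K

I = σT⁴, so T = (I/σ)^(1/4) = (4.852×10⁴/(5.670×10⁻⁸))^(1/4) = 962 K.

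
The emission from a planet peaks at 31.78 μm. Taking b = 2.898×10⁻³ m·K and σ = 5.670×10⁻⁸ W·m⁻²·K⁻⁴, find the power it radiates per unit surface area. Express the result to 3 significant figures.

I ≈ 3.92 W/m²

Wien's law: T = b/λ_max = 2.898×10⁻³/3.178×10⁻⁵ = 91.1894 K.
Then I = σT⁴ = 5.670×10⁻⁸×(91.1894)⁴ = 3.92 W/m².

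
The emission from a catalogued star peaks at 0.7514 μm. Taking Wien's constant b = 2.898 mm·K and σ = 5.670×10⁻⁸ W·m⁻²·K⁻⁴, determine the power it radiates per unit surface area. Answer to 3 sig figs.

Wien's law: T = b/λ_max = 2.898×10⁻³/7.514×10⁻⁷ = 3856.80 K.
Then I = σT⁴ = 5.670×10⁻⁸×(3856.80)⁴ = 1.25×10⁷ W/m².

I ≈ 1.25×10⁷ W/m²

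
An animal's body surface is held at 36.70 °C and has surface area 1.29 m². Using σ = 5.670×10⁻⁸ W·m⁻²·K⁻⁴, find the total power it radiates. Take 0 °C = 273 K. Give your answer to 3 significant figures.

T = 36.70 °C + 273 = 309.70 K.
Area A = 1.29 m².
P = σAT⁴ = 5.670×10⁻⁸ × 1.29 × (309.70)⁴ = 673 W.

P ≈ 673 W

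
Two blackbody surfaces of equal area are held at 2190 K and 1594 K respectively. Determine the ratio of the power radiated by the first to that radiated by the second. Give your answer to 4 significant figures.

With equal areas, P₁/P₂ = (T₁/T₂)⁴ = (2190/1594)⁴ = 3.563.

P₁/P₂ ≈ 3.563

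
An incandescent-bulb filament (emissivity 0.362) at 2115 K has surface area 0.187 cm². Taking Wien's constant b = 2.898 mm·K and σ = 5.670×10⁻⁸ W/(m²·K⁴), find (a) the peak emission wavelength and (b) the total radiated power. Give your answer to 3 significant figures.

(a) λ_max = b/T = 2.898×10⁻³/2115 = 1.370×10⁻⁶ m = 1.37 μm.
Area A = 0.187 cm² = 1.87×10⁻⁵ m².
(b) P = εσAT⁴ = 0.362×5.670×10⁻⁸×1.87×10⁻⁵×(2115)⁴ = 7.68 W.

λ_max ≈ 1.37 μm; P ≈ 7.68 W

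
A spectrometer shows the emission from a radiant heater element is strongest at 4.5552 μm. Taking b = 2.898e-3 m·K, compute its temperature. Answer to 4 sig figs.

T ≈ 636.2 K

Wien's law gives T = b/λ_max = (2.898×10⁻³ m·K)/(4.5552×10⁻⁶ m) = 636.2 K.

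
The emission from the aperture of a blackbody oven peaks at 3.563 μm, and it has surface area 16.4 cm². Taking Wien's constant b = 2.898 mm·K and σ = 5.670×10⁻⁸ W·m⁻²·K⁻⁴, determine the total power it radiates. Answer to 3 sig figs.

Wien's law: T = b/λ_max = 2.898×10⁻³/3.563×10⁻⁶ = 813.360 K.
Area A = 16.4 cm² = 1.64×10⁻³ m².
Then P = σAT⁴ = 5.670×10⁻⁸×1.64×10⁻³×(813.360)⁴ = 40.7 W.

P ≈ 40.7 W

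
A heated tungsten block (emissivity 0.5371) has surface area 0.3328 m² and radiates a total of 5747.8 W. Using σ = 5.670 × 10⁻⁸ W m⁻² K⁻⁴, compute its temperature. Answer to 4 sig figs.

Area A = 0.3328 m².
P = εσAT⁴ ⇒ T = (P/(εσA))^(1/4) = (5747.8/(0.5371×5.670×10⁻⁸×0.3328))^(1/4) = 867.8 K.

T ≈ 867.8 K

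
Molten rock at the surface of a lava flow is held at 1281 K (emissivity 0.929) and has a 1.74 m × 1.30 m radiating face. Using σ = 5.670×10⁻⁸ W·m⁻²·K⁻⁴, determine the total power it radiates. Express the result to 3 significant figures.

Area A = 1.74 × 1.30 = 2.262 m².
P = εσAT⁴ = 0.929 × 5.670×10⁻⁸ × 2.262 × (1281)⁴ = 3.21×10⁵ W.

P ≈ 3.21×10⁵ W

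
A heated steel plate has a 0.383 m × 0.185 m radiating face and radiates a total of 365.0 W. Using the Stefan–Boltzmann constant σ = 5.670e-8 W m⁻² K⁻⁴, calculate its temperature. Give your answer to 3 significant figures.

T ≈ 549 K

Area A = 0.383 × 0.185 = 0.070855 m².
P = σAT⁴ ⇒ T = (P/(σA))^(1/4) = (365.0/(5.670×10⁻⁸×0.070855))^(1/4) = 549 K.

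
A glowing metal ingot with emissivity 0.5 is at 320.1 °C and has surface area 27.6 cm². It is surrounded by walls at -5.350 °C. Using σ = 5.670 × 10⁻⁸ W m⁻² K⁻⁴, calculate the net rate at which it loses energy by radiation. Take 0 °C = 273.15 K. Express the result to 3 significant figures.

T = 320.1 °C + 273.15 = 593.25 K.
Surroundings: T = -5.350 °C + 273.15 = 267.800 K.
Area A = 27.6 cm² = 2.76×10⁻³ m².
Net radiated power P_net = εσA(T⁴ − T₀⁴) = 0.5×5.670×10⁻⁸×2.76×10⁻³×(593.25⁴ − 267.800⁴).
T⁴ − T₀⁴ = 1.23866×10¹¹ − 5.14331×10⁹ = 1.18723×10¹¹ K⁴, so P_net = 9.29 W.

Net loss ≈ 9.29 W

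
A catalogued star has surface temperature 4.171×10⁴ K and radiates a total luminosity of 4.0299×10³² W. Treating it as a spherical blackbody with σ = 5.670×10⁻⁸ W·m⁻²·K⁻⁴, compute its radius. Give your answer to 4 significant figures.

L = 4πR²σT⁴ ⇒ R = √(L/(4πσT⁴)).
σT⁴ = 1.71610×10¹¹ W/m², so R = √(4.0299×10³²/(4π×1.71610×10¹¹)) = 1.367×10¹⁰ m.

R ≈ 1.367×10¹⁰ m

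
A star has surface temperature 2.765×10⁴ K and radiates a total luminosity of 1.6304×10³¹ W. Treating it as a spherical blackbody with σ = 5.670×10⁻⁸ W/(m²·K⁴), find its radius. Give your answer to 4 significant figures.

R ≈ 6.257×10⁹ m

L = 4πR²σT⁴ ⇒ R = √(L/(4πσT⁴)).
σT⁴ = 3.31408×10¹⁰ W/m², so R = √(1.6304×10³¹/(4π×3.31408×10¹⁰)) = 6.257×10⁹ m.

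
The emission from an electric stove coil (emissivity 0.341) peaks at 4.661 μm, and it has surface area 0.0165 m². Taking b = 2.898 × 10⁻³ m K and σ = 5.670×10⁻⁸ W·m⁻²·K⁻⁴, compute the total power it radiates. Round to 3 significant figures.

P ≈ 47.7 W

Wien's law: T = b/λ_max = 2.898×10⁻³/4.661×10⁻⁶ = 621.755 K.
Area A = 0.0165 m².
Then P = εσAT⁴ = 0.341×5.670×10⁻⁸×0.0165×(621.755)⁴ = 47.7 W.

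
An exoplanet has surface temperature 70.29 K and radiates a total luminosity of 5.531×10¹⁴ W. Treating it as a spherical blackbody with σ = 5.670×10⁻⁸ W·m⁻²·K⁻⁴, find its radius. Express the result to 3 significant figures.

L = 4πR²σT⁴ ⇒ R = √(L/(4πσT⁴)).
σT⁴ = 1.38407 W/m², so R = √(5.531×10¹⁴/(4π×1.38407)) = 5.64×10⁶ m.

R ≈ 5.64×10⁶ m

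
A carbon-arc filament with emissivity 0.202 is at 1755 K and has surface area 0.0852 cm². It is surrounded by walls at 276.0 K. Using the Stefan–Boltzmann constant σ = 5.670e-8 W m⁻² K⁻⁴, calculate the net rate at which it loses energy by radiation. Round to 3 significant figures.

Area A = 0.0852 cm² = 8.52×10⁻⁶ m².
Net radiated power P_net = εσA(T⁴ − T₀⁴) = 0.202×5.670×10⁻⁸×8.52×10⁻⁶×(1755⁴ − 276.0⁴).
T⁴ − T₀⁴ = 9.48655×10¹² − 5.80278×10⁹ = 9.48075×10¹² K⁴, so P_net = 0.925 W.

Net loss ≈ 0.925 W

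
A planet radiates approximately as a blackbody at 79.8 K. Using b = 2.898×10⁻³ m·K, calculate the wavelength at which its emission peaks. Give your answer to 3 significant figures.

λ_max ≈ 36.3 μm

Wien's displacement law: λ_max = b/T = (2.898×10⁻³ m·K)/(79.8 K) = 3.632×10⁻⁵ m.
That is 36.3 μm, in the infrared range.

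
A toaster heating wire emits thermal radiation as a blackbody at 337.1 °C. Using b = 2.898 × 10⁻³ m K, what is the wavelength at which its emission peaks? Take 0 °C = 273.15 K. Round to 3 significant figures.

T = 337.1 °C + 273.15 = 610.25 K.
Wien's displacement law: λ_max = b/T = (2.898×10⁻³ m·K)/(610.25 K) = 4.749×10⁻⁶ m.
That is 4.75 μm, in the infrared range.

λ_max ≈ 4.75 μm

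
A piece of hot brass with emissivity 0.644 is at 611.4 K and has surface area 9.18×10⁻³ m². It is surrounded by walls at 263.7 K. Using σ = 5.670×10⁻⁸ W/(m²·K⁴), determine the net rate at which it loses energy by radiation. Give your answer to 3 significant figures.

Net loss ≈ 45.2 W

Area A = 9.18×10⁻³ m².
Net radiated power P_net = εσA(T⁴ − T₀⁴) = 0.644×5.670×10⁻⁸×9.18×10⁻³×(611.4⁴ − 263.7⁴).
T⁴ − T₀⁴ = 1.39734×10¹¹ − 4.83549×10⁹ = 1.34899×10¹¹ K⁴, so P_net = 45.2 W.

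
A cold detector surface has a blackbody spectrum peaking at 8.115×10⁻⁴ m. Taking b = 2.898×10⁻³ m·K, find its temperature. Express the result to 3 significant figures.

T ≈ 3.57 K

Wien's law gives T = b/λ_max = (2.898×10⁻³ m·K)/(8.115×10⁻⁴ m) = 3.57 K.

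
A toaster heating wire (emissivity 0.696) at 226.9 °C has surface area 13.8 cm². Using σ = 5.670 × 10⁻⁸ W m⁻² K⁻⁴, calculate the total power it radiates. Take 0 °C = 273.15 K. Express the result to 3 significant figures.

T = 226.9 °C + 273.15 = 500.05 K.
Area A = 13.8 cm² = 1.38×10⁻³ m².
P = εσAT⁴ = 0.696 × 5.670×10⁻⁸ × 1.38×10⁻³ × (500.05)⁴ = 3.41 W.

P ≈ 3.41 W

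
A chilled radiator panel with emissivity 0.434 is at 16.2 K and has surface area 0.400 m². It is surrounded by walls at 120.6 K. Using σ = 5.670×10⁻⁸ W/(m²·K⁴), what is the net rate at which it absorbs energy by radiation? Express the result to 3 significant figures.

Net gain ≈ 2.08 W

Area A = 0.400 m².
Net radiated power P_net = εσA(T⁴ − T₀⁴) = 0.434×5.670×10⁻⁸×0.400×(16.2⁴ − 120.6⁴).
T⁴ − T₀⁴ = 68874.8 − 2.11538×10⁸ = -2.11469×10⁸ K⁴, so P_net = -2.08 W — negative, meaning a net gain of 2.08 W.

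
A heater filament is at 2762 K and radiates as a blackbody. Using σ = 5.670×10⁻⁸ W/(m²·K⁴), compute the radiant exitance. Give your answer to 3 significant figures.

I ≈ 3.30×10⁶ W/m²

Stefan–Boltzmann: I = σT⁴ = 5.670×10⁻⁸ × (2762)⁴ = 3.30×10⁶ W/m².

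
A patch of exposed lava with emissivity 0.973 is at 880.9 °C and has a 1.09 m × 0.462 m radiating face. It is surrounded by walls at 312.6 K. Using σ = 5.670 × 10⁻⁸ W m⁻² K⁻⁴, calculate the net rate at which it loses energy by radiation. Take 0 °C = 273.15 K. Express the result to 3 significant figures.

T = 880.9 °C + 273.15 = 1154.05 K.
Area A = 1.09 × 0.462 = 0.50358 m².
Net radiated power P_net = εσA(T⁴ − T₀⁴) = 0.973×5.670×10⁻⁸×0.50358×(1154.05⁴ − 312.6⁴).
T⁴ − T₀⁴ = 1.77377×10¹² − 9.54896×10⁹ = 1.76422×10¹² K⁴, so P_net = 4.90×10⁴ W.

Net loss ≈ 4.90×10⁴ W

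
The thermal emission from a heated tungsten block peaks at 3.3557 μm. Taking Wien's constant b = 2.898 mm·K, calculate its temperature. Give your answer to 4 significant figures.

Wien's law gives T = b/λ_max = (2.898×10⁻³ m·K)/(3.3557×10⁻⁶ m) = 863.6 K.

T ≈ 863.6 K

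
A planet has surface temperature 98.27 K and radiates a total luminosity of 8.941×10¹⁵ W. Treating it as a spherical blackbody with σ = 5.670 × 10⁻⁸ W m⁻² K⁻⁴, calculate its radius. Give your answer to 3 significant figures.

R ≈ 1.16×10⁷ m

L = 4πR²σT⁴ ⇒ R = √(L/(4πσT⁴)).
σT⁴ = 5.28770 W/m², so R = √(8.941×10¹⁵/(4π×5.28770)) = 1.16×10⁷ m.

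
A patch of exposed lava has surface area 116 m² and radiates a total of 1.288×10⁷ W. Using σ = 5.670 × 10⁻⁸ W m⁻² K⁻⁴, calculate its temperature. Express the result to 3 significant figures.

Area A = 116 m².
P = σAT⁴ ⇒ T = (P/(σA))^(1/4) = (1.288×10⁷/(5.670×10⁻⁸×116))^(1/4) = 1.18×10³ K.

T ≈ 1.18×10³ K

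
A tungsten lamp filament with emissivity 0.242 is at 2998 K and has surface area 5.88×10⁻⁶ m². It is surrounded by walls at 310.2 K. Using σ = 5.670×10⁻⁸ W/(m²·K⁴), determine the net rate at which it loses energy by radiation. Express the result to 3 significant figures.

Net loss ≈ 6.52 W

Area A = 5.88×10⁻⁶ m².
Net radiated power P_net = εσA(T⁴ − T₀⁴) = 0.242×5.670×10⁻⁸×5.88×10⁻⁶×(2998⁴ − 310.2⁴).
T⁴ − T₀⁴ = 8.07842×10¹³ − 9.25907×10⁹ = 8.07749×10¹³ K⁴, so P_net = 6.52 W.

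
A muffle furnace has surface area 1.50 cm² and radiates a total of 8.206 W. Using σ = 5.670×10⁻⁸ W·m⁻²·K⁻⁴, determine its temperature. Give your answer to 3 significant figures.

T ≈ 991 K

Area A = 1.50 cm² = 1.50×10⁻⁴ m².
P = σAT⁴ ⇒ T = (P/(σA))^(1/4) = (8.206/(5.670×10⁻⁸×1.50×10⁻⁴))^(1/4) = 991 K.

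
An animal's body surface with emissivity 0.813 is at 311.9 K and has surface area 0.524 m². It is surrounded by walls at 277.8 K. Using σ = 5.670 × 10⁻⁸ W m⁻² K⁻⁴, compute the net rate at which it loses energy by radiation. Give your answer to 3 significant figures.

Area A = 0.524 m².
Net radiated power P_net = εσA(T⁴ − T₀⁴) = 0.813×5.670×10⁻⁸×0.524×(311.9⁴ − 277.8⁴).
T⁴ − T₀⁴ = 9.46371×10⁹ − 5.95565×10⁹ = 3.50806×10⁹ K⁴, so P_net = 84.7 W.

Net loss ≈ 84.7 W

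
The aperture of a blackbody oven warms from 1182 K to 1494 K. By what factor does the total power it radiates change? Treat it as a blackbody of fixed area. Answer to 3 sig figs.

P ∝ T⁴, so P₂/P₁ = (T₂/T₁)⁴ = (1494/1182)⁴ = (1.26396)⁴ = 2.55.

P₂/P₁ ≈ 2.55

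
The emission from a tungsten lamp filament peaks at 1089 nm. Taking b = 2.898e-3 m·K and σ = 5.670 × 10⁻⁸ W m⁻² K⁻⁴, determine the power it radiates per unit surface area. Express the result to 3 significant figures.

Wien's law: T = b/λ_max = 2.898×10⁻³/1.089×10⁻⁶ = 2661.16 K.
Then I = σT⁴ = 5.670×10⁻⁸×(2661.16)⁴ = 2.84×10⁶ W/m².

I ≈ 2.84×10⁶ W/m²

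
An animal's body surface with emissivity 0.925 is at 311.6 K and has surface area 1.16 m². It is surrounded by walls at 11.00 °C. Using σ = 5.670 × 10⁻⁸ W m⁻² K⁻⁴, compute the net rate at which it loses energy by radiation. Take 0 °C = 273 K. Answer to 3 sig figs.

Net loss ≈ 178 W

Surroundings: T = 11.00 °C + 273 = 284.00 K.
Area A = 1.16 m².
Net radiated power P_net = εσA(T⁴ − T₀⁴) = 0.925×5.670×10⁻⁸×1.16×(311.6⁴ − 284.00⁴).
T⁴ − T₀⁴ = 9.42735×10⁹ − 6.50539×10⁹ = 2.92196×10⁹ K⁴, so P_net = 178 W.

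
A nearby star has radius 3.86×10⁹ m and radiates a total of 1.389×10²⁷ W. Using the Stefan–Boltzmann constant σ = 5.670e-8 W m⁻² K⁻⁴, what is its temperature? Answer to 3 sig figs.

T ≈ 3.38×10³ K

Surface area A = 4πR² = 4π(3.86×10⁹ m)² = 1.87234×10²⁰ m².
P = σAT⁴ ⇒ T = (P/(σA))^(1/4) = (1.389×10²⁷/(5.670×10⁻⁸×1.87234×10²⁰))^(1/4) = 3.38×10³ K.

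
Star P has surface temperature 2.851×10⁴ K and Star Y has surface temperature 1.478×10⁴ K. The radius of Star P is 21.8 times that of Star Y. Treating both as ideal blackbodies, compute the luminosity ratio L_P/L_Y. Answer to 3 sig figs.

L_P/L_Y ≈ 6.58×10³

L ∝ R²T⁴, so L_P/L_Y = (R_P/R_Y)²(T_P/T_Y)⁴ = (21.8)² × (2.851×10⁴/1.478×10⁴)⁴ = 475.24 × 13.8449 = 6.58×10³.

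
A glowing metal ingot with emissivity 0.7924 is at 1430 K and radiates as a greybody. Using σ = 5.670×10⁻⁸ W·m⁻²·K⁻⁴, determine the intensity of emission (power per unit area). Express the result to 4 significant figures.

I ≈ 1.879×10⁵ W/m²

Stefan–Boltzmann: I = εσT⁴ = 0.7924 × 5.670×10⁻⁸ × (1430)⁴ = 1.879×10⁵ W/m².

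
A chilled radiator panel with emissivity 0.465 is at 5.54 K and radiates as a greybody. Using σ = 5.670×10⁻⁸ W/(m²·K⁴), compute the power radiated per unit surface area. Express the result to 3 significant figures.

I ≈ 2.48×10⁻⁵ W/m²

Stefan–Boltzmann: I = εσT⁴ = 0.465 × 5.670×10⁻⁸ × (5.54)⁴ = 2.48×10⁻⁵ W/m².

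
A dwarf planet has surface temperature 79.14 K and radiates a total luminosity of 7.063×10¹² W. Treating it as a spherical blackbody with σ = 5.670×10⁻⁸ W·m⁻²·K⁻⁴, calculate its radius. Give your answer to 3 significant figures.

R ≈ 5.03×10⁵ m

L = 4πR²σT⁴ ⇒ R = √(L/(4πσT⁴)).
σT⁴ = 2.22417 W/m², so R = √(7.063×10¹²/(4π×2.22417)) = 5.03×10⁵ m.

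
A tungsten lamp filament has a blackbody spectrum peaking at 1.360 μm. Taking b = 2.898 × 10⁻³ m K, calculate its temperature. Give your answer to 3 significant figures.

Wien's law gives T = b/λ_max = (2.898×10⁻³ m·K)/(1.360×10⁻⁶ m) = 2.13×10³ K.

T ≈ 2.13×10³ K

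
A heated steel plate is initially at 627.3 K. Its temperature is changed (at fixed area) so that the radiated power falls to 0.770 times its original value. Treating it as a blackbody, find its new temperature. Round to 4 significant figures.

T₂ ≈ 587.6 K

P ∝ T⁴, so T₂/T₁ = (P₂/P₁)^(1/4) = (0.770)^(1/4) = 0.936748.
T₂ = 627.3 × 0.936748 = 587.6 K.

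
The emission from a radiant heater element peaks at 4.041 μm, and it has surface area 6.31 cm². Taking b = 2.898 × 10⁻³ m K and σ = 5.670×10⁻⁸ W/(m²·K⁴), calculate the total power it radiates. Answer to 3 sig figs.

Wien's law: T = b/λ_max = 2.898×10⁻³/4.041×10⁻⁶ = 717.149 K.
Area A = 6.31 cm² = 6.31×10⁻⁴ m².
Then P = σAT⁴ = 5.670×10⁻⁸×6.31×10⁻⁴×(717.149)⁴ = 9.46 W.

P ≈ 9.46 W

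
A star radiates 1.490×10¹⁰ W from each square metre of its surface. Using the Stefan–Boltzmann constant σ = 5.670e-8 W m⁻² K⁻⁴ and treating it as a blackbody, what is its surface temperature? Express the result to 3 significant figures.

I = σT⁴, so T = (I/σ)^(1/4) = (1.490×10¹⁰/(5.670×10⁻⁸))^(1/4) = 2.26×10⁴ K.

T ≈ 2.26×10⁴ K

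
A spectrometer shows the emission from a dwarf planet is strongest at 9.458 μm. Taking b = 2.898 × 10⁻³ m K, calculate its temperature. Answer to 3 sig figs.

Wien's law gives T = b/λ_max = (2.898×10⁻³ m·K)/(9.458×10⁻⁶ m) = 306 K.

T ≈ 306 K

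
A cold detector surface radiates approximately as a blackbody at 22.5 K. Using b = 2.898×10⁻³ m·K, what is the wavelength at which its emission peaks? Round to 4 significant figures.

Wien's displacement law: λ_max = b/T = (2.898×10⁻³ m·K)/(22.5 K) = 1.2880×10⁻⁴ m.
That is 0.1288 mm, in the infrared range.

λ_max ≈ 0.1288 mm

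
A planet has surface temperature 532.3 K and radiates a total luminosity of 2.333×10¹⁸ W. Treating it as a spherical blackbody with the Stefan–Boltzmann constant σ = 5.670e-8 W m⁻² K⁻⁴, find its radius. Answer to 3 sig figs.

L = 4πR²σT⁴ ⇒ R = √(L/(4πσT⁴)).
σT⁴ = 4552.07 W/m², so R = √(2.333×10¹⁸/(4π×4552.07)) = 6.39×10⁶ m.

R ≈ 6.39×10⁶ m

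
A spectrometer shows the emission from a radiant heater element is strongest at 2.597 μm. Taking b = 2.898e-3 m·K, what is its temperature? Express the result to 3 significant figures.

T ≈ 1.12×10³ K

Wien's law gives T = b/λ_max = (2.898×10⁻³ m·K)/(2.597×10⁻⁶ m) = 1.12×10³ K.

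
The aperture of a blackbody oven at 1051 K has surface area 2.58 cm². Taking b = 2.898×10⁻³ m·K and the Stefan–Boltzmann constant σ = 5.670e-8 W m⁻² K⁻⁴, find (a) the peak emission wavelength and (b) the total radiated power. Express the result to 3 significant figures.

λ_max ≈ 2.76 μm; P ≈ 17.8 W

(a) λ_max = b/T = 2.898×10⁻³/1051 = 2.757×10⁻⁶ m = 2.76 μm.
Area A = 2.58 cm² = 2.58×10⁻⁴ m².
(b) P = σAT⁴ = 5.670×10⁻⁸×2.58×10⁻⁴×(1051)⁴ = 17.8 W.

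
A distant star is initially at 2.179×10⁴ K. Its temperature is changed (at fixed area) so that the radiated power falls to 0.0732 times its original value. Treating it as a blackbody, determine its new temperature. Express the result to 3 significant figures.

T₂ ≈ 1.13×10⁴ K

P ∝ T⁴, so T₂/T₁ = (P₂/P₁)^(1/4) = (0.0732)^(1/4) = 0.520149.
T₂ = 2.179×10⁴ × 0.520149 = 1.13×10⁴ K.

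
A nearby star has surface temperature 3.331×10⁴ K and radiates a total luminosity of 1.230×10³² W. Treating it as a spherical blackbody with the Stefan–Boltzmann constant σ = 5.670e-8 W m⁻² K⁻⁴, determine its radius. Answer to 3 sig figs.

R ≈ 1.18×10¹⁰ m

L = 4πR²σT⁴ ⇒ R = √(L/(4πσT⁴)).
σT⁴ = 6.98042×10¹⁰ W/m², so R = √(1.230×10³²/(4π×6.98042×10¹⁰)) = 1.18×10¹⁰ m.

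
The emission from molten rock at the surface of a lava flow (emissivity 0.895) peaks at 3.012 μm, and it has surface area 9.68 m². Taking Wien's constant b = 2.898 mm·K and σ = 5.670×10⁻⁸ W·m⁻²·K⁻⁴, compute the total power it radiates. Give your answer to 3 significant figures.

Wien's law: T = b/λ_max = 2.898×10⁻³/3.012×10⁻⁶ = 962.151 K.
Area A = 9.68 m².
Then P = εσAT⁴ = 0.895×5.670×10⁻⁸×9.68×(962.151)⁴ = 4.21×10⁵ W.

P ≈ 4.21×10⁵ W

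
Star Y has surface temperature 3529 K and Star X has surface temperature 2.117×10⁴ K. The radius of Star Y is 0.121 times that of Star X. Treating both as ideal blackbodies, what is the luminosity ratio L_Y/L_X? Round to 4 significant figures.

L ∝ R²T⁴, so L_Y/L_X = (R_Y/R_X)²(T_Y/T_X)⁴ = (0.121)² × (3529/2.117×10⁴)⁴ = 0.014641 × 7.72188×10⁻⁴ = 1.131×10⁻⁵.

L_Y/L_X ≈ 1.131×10⁻⁵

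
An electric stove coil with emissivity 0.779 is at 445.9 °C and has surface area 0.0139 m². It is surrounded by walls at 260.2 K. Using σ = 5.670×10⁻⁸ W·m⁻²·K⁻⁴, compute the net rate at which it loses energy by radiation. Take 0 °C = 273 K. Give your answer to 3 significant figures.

Net loss ≈ 161 W

T = 445.9 °C + 273 = 718.9 K.
Area A = 0.0139 m².
Net radiated power P_net = εσA(T⁴ − T₀⁴) = 0.779×5.670×10⁻⁸×0.0139×(718.9⁴ − 260.2⁴).
T⁴ − T₀⁴ = 2.67100×10¹¹ − 4.58384×10⁹ = 2.62516×10¹¹ K⁴, so P_net = 161 W.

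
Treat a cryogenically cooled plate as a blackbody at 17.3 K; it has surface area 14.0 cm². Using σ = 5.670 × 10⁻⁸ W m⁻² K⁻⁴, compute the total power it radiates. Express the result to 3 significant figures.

Area A = 14.0 cm² = 1.40×10⁻³ m².
P = σAT⁴ = 5.670×10⁻⁸ × 1.40×10⁻³ × (17.3)⁴ = 7.11×10⁻⁶ W.

P ≈ 7.11×10⁻⁶ W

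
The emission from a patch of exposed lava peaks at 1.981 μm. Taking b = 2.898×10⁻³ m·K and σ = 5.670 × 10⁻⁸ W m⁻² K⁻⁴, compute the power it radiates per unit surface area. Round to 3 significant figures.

I ≈ 2.60×10⁵ W/m²

Wien's law: T = b/λ_max = 2.898×10⁻³/1.981×10⁻⁶ = 1462.90 K.
Then I = σT⁴ = 5.670×10⁻⁸×(1462.90)⁴ = 2.60×10⁵ W/m².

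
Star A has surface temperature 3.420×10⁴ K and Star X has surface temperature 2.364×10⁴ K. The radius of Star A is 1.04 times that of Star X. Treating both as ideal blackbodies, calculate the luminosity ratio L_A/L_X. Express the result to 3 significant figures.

L_A/L_X ≈ 4.74

L ∝ R²T⁴, so L_A/L_X = (R_A/R_X)²(T_A/T_X)⁴ = (1.04)² × (3.420×10⁴/2.364×10⁴)⁴ = 1.0816 × 4.38041 = 4.74.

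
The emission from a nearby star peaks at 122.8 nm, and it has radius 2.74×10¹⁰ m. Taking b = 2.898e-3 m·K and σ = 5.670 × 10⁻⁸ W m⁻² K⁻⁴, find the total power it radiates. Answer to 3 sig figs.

P ≈ 1.66×10³² W

Wien's law: T = b/λ_max = 2.898×10⁻³/1.228×10⁻⁷ = 23599.3 K.
Surface area A = 4πR² = 4π(2.74×10¹⁰ m)² = 9.43433×10²¹ m².
Then P = σAT⁴ = 5.670×10⁻⁸×9.43433×10²¹×(23599.3)⁴ = 1.66×10³² W.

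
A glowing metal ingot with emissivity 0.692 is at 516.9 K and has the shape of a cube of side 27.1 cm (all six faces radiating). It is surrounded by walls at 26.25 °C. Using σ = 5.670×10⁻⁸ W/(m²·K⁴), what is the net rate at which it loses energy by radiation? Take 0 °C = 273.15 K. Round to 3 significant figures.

Surroundings: T = 26.25 °C + 273.15 = 299.40 K.
Area A = 6s² = 6×(0.271 m)² = 0.440646 m².
Net radiated power P_net = εσA(T⁴ − T₀⁴) = 0.692×5.670×10⁻⁸×0.440646×(516.9⁴ − 299.40⁴).
T⁴ − T₀⁴ = 7.13882×10¹⁰ − 8.03539×10⁹ = 6.33528×10¹⁰ K⁴, so P_net = 1.10×10³ W.

Net loss ≈ 1.10×10³ W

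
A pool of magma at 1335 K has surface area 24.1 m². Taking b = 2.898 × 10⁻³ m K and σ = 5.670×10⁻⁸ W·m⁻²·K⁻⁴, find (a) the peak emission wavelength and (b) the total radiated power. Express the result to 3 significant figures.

λ_max ≈ 2.17 μm; P ≈ 4.34×10⁶ W

(a) λ_max = b/T = 2.898×10⁻³/1335 = 2.171×10⁻⁶ m = 2.17 μm.
Area A = 24.1 m².
(b) P = σAT⁴ = 5.670×10⁻⁸×24.1×(1335)⁴ = 4.34×10⁶ W.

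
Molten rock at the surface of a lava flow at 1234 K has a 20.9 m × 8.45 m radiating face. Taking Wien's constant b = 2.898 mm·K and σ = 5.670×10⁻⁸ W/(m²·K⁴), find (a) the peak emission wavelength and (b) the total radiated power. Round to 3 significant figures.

λ_max ≈ 2.35×10³ nm; P ≈ 2.32×10⁷ W

(a) λ_max = b/T = 2.898×10⁻³/1234 = 2.348×10⁻⁶ m = 2.35×10³ nm.
Area A = 20.9 × 8.45 = 176.605 m².
(b) P = σAT⁴ = 5.670×10⁻⁸×176.605×(1234)⁴ = 2.32×10⁷ W.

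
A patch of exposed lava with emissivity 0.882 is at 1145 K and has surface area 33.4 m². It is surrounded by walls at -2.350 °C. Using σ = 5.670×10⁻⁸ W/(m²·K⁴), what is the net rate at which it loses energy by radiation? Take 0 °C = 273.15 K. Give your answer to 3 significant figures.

Surroundings: T = -2.350 °C + 273.15 = 270.800 K.
Area A = 33.4 m².
Net radiated power P_net = εσA(T⁴ − T₀⁴) = 0.882×5.670×10⁻⁸×33.4×(1145⁴ − 270.800⁴).
T⁴ − T₀⁴ = 1.71879×10¹² − 5.37768×10⁹ = 1.71341×10¹² K⁴, so P_net = 2.86×10⁶ W.

Net loss ≈ 2.86×10⁶ W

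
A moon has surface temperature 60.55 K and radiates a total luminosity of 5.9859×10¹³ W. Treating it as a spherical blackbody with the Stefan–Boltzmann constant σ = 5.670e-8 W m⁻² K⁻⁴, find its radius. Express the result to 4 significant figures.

L = 4πR²σT⁴ ⇒ R = √(L/(4πσT⁴)).
σT⁴ = 0.762149 W/m², so R = √(5.9859×10¹³/(4π×0.762149)) = 2.500×10⁶ m.

R ≈ 2.500×10⁶ m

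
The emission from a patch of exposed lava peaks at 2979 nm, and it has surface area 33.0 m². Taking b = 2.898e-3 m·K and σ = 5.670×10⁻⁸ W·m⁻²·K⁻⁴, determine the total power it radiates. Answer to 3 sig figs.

P ≈ 1.68×10⁶ W

Wien's law: T = b/λ_max = 2.898×10⁻³/2.979×10⁻⁶ = 972.810 K.
Area A = 33.0 m².
Then P = σAT⁴ = 5.670×10⁻⁸×33.0×(972.810)⁴ = 1.68×10⁶ W.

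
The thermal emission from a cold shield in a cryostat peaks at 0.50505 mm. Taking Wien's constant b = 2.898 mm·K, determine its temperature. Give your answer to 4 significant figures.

T ≈ 5.738 K

Wien's law gives T = b/λ_max = (2.898×10⁻³ m·K)/(5.0505×10⁻⁴ m) = 5.738 K.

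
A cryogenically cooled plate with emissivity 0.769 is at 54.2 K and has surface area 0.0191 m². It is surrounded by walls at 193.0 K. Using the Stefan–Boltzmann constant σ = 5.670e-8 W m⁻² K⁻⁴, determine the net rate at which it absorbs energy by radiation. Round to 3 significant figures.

Net gain ≈ 1.15 W

Area A = 0.0191 m².
Net radiated power P_net = εσA(T⁴ − T₀⁴) = 0.769×5.670×10⁻⁸×0.0191×(54.2⁴ − 193.0⁴).
T⁴ − T₀⁴ = 8.62973×10⁶ − 1.38749×10⁹ = -1.37886×10⁹ K⁴, so P_net = -1.15 W — negative, meaning a net gain of 1.15 W.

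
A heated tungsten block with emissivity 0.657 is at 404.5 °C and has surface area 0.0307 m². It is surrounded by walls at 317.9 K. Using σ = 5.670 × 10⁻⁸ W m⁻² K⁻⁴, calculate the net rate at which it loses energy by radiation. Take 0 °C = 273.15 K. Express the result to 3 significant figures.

Net loss ≈ 229 W

T = 404.5 °C + 273.15 = 677.65 K.
Area A = 0.0307 m².
Net radiated power P_net = εσA(T⁴ − T₀⁴) = 0.657×5.670×10⁻⁸×0.0307×(677.65⁴ − 317.9⁴).
T⁴ − T₀⁴ = 2.10873×10¹¹ − 1.02132×10¹⁰ = 2.00660×10¹¹ K⁴, so P_net = 229 W.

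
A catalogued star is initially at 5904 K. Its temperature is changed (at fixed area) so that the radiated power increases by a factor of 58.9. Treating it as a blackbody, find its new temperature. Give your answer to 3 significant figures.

P ∝ T⁴, so T₂/T₁ = (P₂/P₁)^(1/4) = (58.9)^(1/4) = 2.77031.
T₂ = 5904 × 2.77031 = 1.64×10⁴ K.

T₂ ≈ 1.64×10⁴ K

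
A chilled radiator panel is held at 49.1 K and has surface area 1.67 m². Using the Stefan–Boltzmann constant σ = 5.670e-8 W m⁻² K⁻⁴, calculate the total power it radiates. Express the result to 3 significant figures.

Area A = 1.67 m².
P = σAT⁴ = 5.670×10⁻⁸ × 1.67 × (49.1)⁴ = 0.550 W.

P ≈ 0.550 W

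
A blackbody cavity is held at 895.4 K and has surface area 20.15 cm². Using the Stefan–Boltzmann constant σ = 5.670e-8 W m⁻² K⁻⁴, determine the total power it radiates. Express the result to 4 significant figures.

Area A = 20.15 cm² = 2.015×10⁻³ m².
P = σAT⁴ = 5.670×10⁻⁸ × 2.015×10⁻³ × (895.4)⁴ = 73.44 W.

P ≈ 73.44 W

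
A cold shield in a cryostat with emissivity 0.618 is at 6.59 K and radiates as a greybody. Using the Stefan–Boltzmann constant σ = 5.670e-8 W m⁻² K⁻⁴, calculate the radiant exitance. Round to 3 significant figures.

I ≈ 6.61×10⁻⁵ W/m²

Stefan–Boltzmann: I = εσT⁴ = 0.618 × 5.670×10⁻⁸ × (6.59)⁴ = 6.61×10⁻⁵ W/m².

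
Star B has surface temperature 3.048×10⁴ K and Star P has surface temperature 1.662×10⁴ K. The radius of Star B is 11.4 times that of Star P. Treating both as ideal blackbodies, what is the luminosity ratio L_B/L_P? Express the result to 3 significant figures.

L_B/L_P ≈ 1.47×10³

L ∝ R²T⁴, so L_B/L_P = (R_B/R_P)²(T_B/T_P)⁴ = (11.4)² × (3.048×10⁴/1.662×10⁴)⁴ = 129.96 × 11.3119 = 1.47×10³.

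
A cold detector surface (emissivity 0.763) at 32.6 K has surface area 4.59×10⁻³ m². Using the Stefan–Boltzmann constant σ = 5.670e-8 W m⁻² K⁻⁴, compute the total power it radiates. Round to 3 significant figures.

Area A = 4.59×10⁻³ m².
P = εσAT⁴ = 0.763 × 5.670×10⁻⁸ × 4.59×10⁻³ × (32.6)⁴ = 2.24×10⁻⁴ W.

P ≈ 2.24×10⁻⁴ W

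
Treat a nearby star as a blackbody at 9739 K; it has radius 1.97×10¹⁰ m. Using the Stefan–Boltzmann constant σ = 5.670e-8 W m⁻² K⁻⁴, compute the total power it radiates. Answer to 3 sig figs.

P ≈ 2.49×10³⁰ W

Surface area A = 4πR² = 4π(1.97×10¹⁰ m)² = 4.87688×10²¹ m².
P = σAT⁴ = 5.670×10⁻⁸ × 4.87688×10²¹ × (9739)⁴ = 2.49×10³⁰ W.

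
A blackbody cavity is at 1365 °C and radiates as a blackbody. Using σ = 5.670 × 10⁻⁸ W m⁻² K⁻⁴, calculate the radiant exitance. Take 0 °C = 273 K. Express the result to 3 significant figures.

I ≈ 4.08×10⁵ W/m²

T = 1365 °C + 273 = 1638 K.
Stefan–Boltzmann: I = σT⁴ = 5.670×10⁻⁸ × (1638)⁴ = 4.08×10⁵ W/m².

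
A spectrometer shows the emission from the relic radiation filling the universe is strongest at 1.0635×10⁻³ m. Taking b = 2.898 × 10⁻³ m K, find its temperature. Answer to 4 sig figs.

T ≈ 2.725 K

Wien's law gives T = b/λ_max = (2.898×10⁻³ m·K)/(1.0635×10⁻³ m) = 2.725 K.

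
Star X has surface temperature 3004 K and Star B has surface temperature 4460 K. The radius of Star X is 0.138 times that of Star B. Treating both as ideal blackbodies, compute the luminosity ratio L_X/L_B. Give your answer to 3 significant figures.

L_X/L_B ≈ 3.92×10⁻³

L ∝ R²T⁴, so L_X/L_B = (R_X/R_B)²(T_X/T_B)⁴ = (0.138)² × (3004/4460)⁴ = 0.019044 × 0.205807 = 3.92×10⁻³.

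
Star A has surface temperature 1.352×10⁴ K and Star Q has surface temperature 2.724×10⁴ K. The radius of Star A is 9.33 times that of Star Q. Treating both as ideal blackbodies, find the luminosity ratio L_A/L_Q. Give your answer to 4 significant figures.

L_A/L_Q ≈ 5.283

L ∝ R²T⁴, so L_A/L_Q = (R_A/R_Q)²(T_A/T_Q)⁴ = (9.33)² × (1.352×10⁴/2.724×10⁴)⁴ = 87.0489 × 0.0606846 = 5.283.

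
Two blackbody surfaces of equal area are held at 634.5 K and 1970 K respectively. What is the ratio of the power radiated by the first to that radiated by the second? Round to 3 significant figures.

With equal areas, P₁/P₂ = (T₁/T₂)⁴ = (634.5/1970)⁴ = 0.0108.

P₁/P₂ ≈ 0.0108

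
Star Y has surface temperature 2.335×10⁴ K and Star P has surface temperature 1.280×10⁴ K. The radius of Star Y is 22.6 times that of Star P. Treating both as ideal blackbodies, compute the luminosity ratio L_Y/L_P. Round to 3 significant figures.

L_Y/L_P ≈ 5.66×10³

L ∝ R²T⁴, so L_Y/L_P = (R_Y/R_P)²(T_Y/T_P)⁴ = (22.6)² × (2.335×10⁴/1.280×10⁴)⁴ = 510.76 × 11.0741 = 5.66×10³.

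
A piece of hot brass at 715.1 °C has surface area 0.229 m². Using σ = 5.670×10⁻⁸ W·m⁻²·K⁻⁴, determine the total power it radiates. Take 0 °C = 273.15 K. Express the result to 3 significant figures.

T = 715.1 °C + 273.15 = 988.25 K.
Area A = 0.229 m².
P = σAT⁴ = 5.670×10⁻⁸ × 0.229 × (988.25)⁴ = 1.24×10⁴ W.

P ≈ 1.24×10⁴ W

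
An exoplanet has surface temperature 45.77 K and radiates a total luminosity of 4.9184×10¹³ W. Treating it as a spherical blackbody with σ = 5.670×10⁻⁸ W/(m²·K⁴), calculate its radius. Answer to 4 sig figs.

L = 4πR²σT⁴ ⇒ R = √(L/(4πσT⁴)).
σT⁴ = 0.248832 W/m², so R = √(4.9184×10¹³/(4π×0.248832)) = 3.966×10⁶ m.

R ≈ 3.966×10⁶ m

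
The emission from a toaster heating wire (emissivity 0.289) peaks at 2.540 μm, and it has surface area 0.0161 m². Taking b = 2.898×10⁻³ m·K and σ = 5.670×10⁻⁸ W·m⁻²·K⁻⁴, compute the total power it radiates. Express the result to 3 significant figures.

Wien's law: T = b/λ_max = 2.898×10⁻³/2.540×10⁻⁶ = 1140.94 K.
Area A = 0.0161 m².
Then P = εσAT⁴ = 0.289×5.670×10⁻⁸×0.0161×(1140.94)⁴ = 447 W.

P ≈ 447 W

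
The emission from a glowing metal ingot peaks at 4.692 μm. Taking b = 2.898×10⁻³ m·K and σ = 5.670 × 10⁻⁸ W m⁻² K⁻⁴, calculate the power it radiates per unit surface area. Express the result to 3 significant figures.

I ≈ 8.25×10³ W/m²

Wien's law: T = b/λ_max = 2.898×10⁻³/4.692×10⁻⁶ = 617.647 K.
Then I = σT⁴ = 5.670×10⁻⁸×(617.647)⁴ = 8.25×10³ W/m².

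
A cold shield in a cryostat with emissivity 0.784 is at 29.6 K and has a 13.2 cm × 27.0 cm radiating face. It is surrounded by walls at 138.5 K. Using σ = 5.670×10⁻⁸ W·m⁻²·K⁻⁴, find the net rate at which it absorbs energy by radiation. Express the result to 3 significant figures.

Net gain ≈ 0.582 W

Area A = 0.132 × 0.270 = 0.03564 m².
Net radiated power P_net = εσA(T⁴ − T₀⁴) = 0.784×5.670×10⁻⁸×0.03564×(29.6⁴ − 138.5⁴).
T⁴ − T₀⁴ = 7.67656×10⁵ − 3.67959×10⁸ = -3.67191×10⁸ K⁴, so P_net = -0.582 W — negative, meaning a net gain of 0.582 W.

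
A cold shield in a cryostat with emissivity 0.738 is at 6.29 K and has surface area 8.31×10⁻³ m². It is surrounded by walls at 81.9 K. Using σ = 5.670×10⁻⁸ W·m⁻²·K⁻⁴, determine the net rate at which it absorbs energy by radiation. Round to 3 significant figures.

Net gain ≈ 0.0156 W

Area A = 8.31×10⁻³ m².
Net radiated power P_net = εσA(T⁴ − T₀⁴) = 0.738×5.670×10⁻⁸×8.31×10⁻³×(6.29⁴ − 81.9⁴).
T⁴ − T₀⁴ = 1565.32 − 4.49920×10⁷ = -4.49904×10⁷ K⁴, so P_net = -0.0156 W — negative, meaning a net gain of 0.0156 W.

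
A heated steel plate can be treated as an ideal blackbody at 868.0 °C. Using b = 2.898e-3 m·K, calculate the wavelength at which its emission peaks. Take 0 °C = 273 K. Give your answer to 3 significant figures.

T = 868.0 °C + 273 = 1141.0 K.
Wien's displacement law: λ_max = b/T = (2.898×10⁻³ m·K)/(1141.0 K) = 2.540×10⁻⁶ m.
That is 2.54×10³ nm, in the infrared range.

λ_max ≈ 2.54×10³ nm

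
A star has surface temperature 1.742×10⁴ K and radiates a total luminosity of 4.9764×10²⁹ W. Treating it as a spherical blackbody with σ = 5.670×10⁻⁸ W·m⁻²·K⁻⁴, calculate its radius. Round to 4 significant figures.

L = 4πR²σT⁴ ⇒ R = √(L/(4πσT⁴)).
σT⁴ = 5.22126×10⁹ W/m², so R = √(4.9764×10²⁹/(4π×5.22126×10⁹)) = 2.754×10⁹ m.

R ≈ 2.754×10⁹ m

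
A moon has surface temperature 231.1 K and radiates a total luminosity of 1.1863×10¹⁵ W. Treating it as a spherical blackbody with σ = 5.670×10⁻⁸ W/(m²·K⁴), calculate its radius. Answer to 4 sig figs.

L = 4πR²σT⁴ ⇒ R = √(L/(4πσT⁴)).
σT⁴ = 161.727 W/m², so R = √(1.1863×10¹⁵/(4π×161.727)) = 7.640×10⁵ m.

R ≈ 7.640×10⁵ m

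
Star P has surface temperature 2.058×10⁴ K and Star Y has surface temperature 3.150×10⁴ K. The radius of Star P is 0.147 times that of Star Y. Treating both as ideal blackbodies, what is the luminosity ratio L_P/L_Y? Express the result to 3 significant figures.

L ∝ R²T⁴, so L_P/L_Y = (R_P/R_Y)²(T_P/T_Y)⁴ = (0.147)² × (2.058×10⁴/3.150×10⁴)⁴ = 0.021609 × 0.182196 = 3.94×10⁻³.

L_P/L_Y ≈ 3.94×10⁻³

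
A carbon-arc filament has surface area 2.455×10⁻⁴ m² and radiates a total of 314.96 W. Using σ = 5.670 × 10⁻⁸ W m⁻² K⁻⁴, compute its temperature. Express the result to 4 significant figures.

Area A = 2.455×10⁻⁴ m².
P = σAT⁴ ⇒ T = (P/(σA))^(1/4) = (314.96/(5.670×10⁻⁸×2.455×10⁻⁴))^(1/4) = 2181 K.

T ≈ 2181 K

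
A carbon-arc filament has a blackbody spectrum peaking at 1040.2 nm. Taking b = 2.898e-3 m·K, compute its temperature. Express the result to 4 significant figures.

T ≈ 2786 K

Wien's law gives T = b/λ_max = (2.898×10⁻³ m·K)/(1.0402×10⁻⁶ m) = 2786 K.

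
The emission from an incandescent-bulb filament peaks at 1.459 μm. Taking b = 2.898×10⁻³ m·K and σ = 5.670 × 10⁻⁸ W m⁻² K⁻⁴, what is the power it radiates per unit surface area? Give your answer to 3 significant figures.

Wien's law: T = b/λ_max = 2.898×10⁻³/1.459×10⁻⁶ = 1986.29 K.
Then I = σT⁴ = 5.670×10⁻⁸×(1986.29)⁴ = 8.83×10⁵ W/m².

I ≈ 8.83×10⁵ W/m²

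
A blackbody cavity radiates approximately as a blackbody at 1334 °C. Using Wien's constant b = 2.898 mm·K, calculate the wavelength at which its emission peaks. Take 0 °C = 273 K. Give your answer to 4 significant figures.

T = 1334 °C + 273 = 1607 K.
Wien's displacement law: λ_max = b/T = (2.898×10⁻³ m·K)/(1607 K) = 1.8034×10⁻⁶ m.
That is 1803 nm, in the infrared range.

λ_max ≈ 1803 nm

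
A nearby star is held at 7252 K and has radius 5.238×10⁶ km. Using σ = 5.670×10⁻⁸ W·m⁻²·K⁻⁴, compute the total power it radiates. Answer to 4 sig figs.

P ≈ 5.407×10²⁸ W

Surface area A = 4πR² = 4π(5.238×10⁹ m)² = 3.44779×10²⁰ m².
P = σAT⁴ = 5.670×10⁻⁸ × 3.44779×10²⁰ × (7252)⁴ = 5.407×10²⁸ W.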